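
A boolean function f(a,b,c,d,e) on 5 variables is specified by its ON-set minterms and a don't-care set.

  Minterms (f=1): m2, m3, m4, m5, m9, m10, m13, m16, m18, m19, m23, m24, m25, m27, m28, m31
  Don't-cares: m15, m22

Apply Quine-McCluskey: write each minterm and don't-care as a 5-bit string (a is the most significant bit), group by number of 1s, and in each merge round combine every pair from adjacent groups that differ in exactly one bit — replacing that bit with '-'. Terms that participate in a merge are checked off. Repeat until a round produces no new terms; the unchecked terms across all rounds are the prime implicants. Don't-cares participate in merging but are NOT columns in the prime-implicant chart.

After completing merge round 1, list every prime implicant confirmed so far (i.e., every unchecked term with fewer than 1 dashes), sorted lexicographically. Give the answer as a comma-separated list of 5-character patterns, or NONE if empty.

size-2^0 implicants → 00010(✓)  00011(✓)  00100(✓)  00101(✓)  01001(✓)  01010(✓)  01101(✓)  01111(✓)  10000(✓)  10010(✓)  10011(✓)  10110(✓)  10111(✓)  11000(✓)  11001(✓)  11011(✓)  11100(✓)  11111(✓)
size-2^1 implicants → -0010(✓)  -0011(✓)  -1001  -1111  0-010  0-101  0001-(✓)  0010-  01-01  011-1  1-000  1-011(✓)  1-111(✓)  10-10(✓)  10-11(✓)  100-0  1001-(✓)  1011-(✓)  11-00  11-11(✓)  110-1  1100-
size-2^2 implicants → -001-  1--11  10-1-
Unchecked terms (primes): -001-, -1001, -1111, 0-010, 0-101, 0010-, 01-01, 011-1, 1--11, 1-000, 10-1-, 100-0, 11-00, 110-1, 1100-

NONE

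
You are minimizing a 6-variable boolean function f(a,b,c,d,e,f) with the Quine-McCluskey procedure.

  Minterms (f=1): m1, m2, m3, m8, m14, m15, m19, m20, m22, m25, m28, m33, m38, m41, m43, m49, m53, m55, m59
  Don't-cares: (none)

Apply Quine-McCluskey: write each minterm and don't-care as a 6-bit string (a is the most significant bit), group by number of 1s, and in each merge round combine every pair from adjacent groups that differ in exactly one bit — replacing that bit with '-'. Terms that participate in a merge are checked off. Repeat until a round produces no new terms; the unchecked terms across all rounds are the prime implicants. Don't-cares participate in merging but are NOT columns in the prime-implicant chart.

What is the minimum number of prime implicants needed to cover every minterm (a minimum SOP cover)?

13

size-2^0 implicants → 000001(✓)  000010(✓)  000011(✓)  001000  001110(✓)  001111(✓)  010011(✓)  010100(✓)  010110(✓)  011001  011100(✓)  100001(✓)  100110  101001(✓)  101011(✓)  110001(✓)  110101(✓)  110111(✓)  111011(✓)
size-2^1 implicants → -00001  0-0011  0000-1  00001-  00111-  01-100  0101-0  1-0001  1-1011  10-001  1010-1  110-01  1101-1
Unchecked terms (primes): -00001, 0-0011, 0000-1, 00001-, 001000, 00111-, 01-100, 0101-0, 011001, 1-0001, 1-1011, 10-001, 100110, 1010-1, 110-01, 1101-1
Minterm coverage:
  m1 ⊆ -00001,0000-1
  m2 ⊆ 00001- [E]
  m3 ⊆ 0-0011,0000-1,00001-
  m8 ⊆ 001000 [E]
  m14 ⊆ 00111- [E]
  m15 ⊆ 00111- [E]
  m19 ⊆ 0-0011 [E]
  m20 ⊆ 01-100,0101-0
  m22 ⊆ 0101-0 [E]
  m25 ⊆ 011001 [E]
  m28 ⊆ 01-100 [E]
  m33 ⊆ -00001,1-0001,10-001
  m38 ⊆ 100110 [E]
  m41 ⊆ 10-001,1010-1
  m43 ⊆ 1-1011,1010-1
  m49 ⊆ 1-0001,110-01
  m53 ⊆ 110-01,1101-1
  m55 ⊆ 1101-1 [E]
  m59 ⊆ 1-1011 [E]
E = {0-0011, 00001-, 001000, 00111-, 01-100, 0101-0, 011001, 1-1011, 100110, 1101-1}
Petrick residual → -00001, 1-0001, 10-001
Cover = b'c'd'e'f + a'c'd'ef + a'b'c'd'e + a'b'cd'e'f' + a'b'cde + a'bde'f' + a'bc'df' + a'bcd'e'f + ac'd'e'f + acd'ef + ab'd'e'f + ab'c'def' + abc'df  |cover|=13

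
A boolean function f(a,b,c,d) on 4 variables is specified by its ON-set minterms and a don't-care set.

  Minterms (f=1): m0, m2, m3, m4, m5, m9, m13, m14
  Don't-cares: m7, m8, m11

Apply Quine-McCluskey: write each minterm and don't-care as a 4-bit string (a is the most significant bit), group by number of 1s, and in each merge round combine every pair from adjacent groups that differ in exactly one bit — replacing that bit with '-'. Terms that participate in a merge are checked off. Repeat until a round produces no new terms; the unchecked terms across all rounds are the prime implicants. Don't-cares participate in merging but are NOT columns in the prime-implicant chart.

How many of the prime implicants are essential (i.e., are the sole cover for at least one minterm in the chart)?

1

Round 0: 0000✓ 0010✓ 0011✓ 0100✓ 0101✓ 0111✓ 1000✓ 1001✓ 1011✓ 1101✓ 1110
Round 1: -000 -011 -101 0-00 0-11 00-0 001- 01-1 010- 1-01 10-1 100-
PIs = {-000, -011, -101, 0-00, 0-11, 00-0, 001-, 01-1, 010-, 1-01, 10-1, 100-, 1110}
Coverage chart:
  m0: -000,0-00,00-0
  m2: 00-0,001-
  m3: -011,0-11,001-
  m4: 0-00,010-
  m5: -101,01-1,010-
  m9: 1-01,10-1,100-
  m13: -101,1-01
  m14: 1110 ←essential
Essential: 1110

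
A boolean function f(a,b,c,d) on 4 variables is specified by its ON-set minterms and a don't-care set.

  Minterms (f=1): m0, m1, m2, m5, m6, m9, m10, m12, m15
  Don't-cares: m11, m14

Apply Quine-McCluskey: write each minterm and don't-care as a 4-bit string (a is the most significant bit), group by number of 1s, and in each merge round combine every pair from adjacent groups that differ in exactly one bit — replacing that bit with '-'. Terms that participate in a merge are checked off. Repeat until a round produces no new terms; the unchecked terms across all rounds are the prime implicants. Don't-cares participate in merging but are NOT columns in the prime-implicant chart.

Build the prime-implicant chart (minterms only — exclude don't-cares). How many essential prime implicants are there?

4

Round 0: 0000✓ 0001✓ 0010✓ 0101✓ 0110✓ 1001✓ 1010✓ 1011✓ 1100✓ 1110✓ 1111✓
Round 1: -001 -010✓ -110✓ 0-01 0-10✓ 00-0 000- 1-10✓ 1-11✓ 10-1 101-✓ 11-0 111-✓
Round 2: --10 1-1-
PIs = {--10, -001, 0-01, 00-0, 000-, 1-1-, 10-1, 11-0}
Coverage chart:
  m0: 00-0,000-
  m1: -001,0-01,000-
  m2: --10,00-0
  m5: 0-01 ←essential
  m6: --10 ←essential
  m9: -001,10-1
  m10: --10,1-1-
  m12: 11-0 ←essential
  m15: 1-1- ←essential
Essential: --10, 0-01, 1-1-, 11-0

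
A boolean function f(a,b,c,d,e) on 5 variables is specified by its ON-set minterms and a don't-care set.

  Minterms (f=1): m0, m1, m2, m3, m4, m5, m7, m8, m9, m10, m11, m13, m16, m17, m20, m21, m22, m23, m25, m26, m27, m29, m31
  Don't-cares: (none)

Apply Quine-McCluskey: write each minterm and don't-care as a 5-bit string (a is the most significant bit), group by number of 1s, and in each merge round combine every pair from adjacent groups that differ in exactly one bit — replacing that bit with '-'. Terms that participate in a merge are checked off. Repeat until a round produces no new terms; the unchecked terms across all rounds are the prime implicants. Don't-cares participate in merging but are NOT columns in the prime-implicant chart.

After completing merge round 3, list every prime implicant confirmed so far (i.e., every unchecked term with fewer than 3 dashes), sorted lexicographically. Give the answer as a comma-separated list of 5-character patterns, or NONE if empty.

Round 0: 00000✓ 00001✓ 00010✓ 00011✓ 00100✓ 00101✓ 00111✓ 01000✓ 01001✓ 01010✓ 01011✓ 01101✓ 10000✓ 10001✓ 10100✓ 10101✓ 10110✓ 10111✓ 11001✓ 11010✓ 11011✓ 11101✓ 11111✓
Round 1: -0000✓ -0001✓ -0100✓ -0101✓ -0111✓ -1001✓ -1010✓ -1011✓ -1101✓ 0-000✓ 0-001✓ 0-010✓ 0-011✓ 0-101✓ 00-00✓ 00-01✓ 00-11✓ 000-0✓ 000-1✓ 0000-✓ 0001-✓ 001-1✓ 0010-✓ 01-01✓ 010-0✓ 010-1✓ 0100-✓ 0101-✓ 1-001✓ 1-101✓ 1-111✓ 10-00✓ 10-01✓ 1000-✓ 101-0✓ 101-1✓ 1010-✓ 1011-✓ 11-01✓ 11-11✓ 110-1✓ 1101-✓ 111-1✓
Round 2: --001✓ --101✓ -0-00✓ -0-01✓ -000-✓ -01-1 -010-✓ -1-01✓ -10-1 -101- 0--01✓ 0-0-0✓ 0-0-1✓ 0-00-✓ 0-01-✓ 00--1 00-0-✓ 000--✓ 010--✓ 1--01✓ 1-1-1 10-0-✓ 101-- 11--1
Round 3: ---01 -0-0- 0-0--
PIs = {---01, -0-0-, -01-1, -10-1, -101-, 0-0--, 00--1, 1-1-1, 101--, 11--1}

-01-1, -10-1, -101-, 00--1, 1-1-1, 101--, 11--1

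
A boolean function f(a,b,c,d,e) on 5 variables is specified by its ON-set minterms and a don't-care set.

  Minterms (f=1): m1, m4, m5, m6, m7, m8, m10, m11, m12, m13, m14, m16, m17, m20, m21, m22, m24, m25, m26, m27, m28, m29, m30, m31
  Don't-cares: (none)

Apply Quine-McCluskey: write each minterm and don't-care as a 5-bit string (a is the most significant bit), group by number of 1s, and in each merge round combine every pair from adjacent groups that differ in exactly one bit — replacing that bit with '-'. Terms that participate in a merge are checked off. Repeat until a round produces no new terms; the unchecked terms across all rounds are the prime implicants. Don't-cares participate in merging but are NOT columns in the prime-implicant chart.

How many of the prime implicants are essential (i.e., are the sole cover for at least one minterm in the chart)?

8

Round 0: 00001✓ 00100✓ 00101✓ 00110✓ 00111✓ 01000✓ 01010✓ 01011✓ 01100✓ 01101✓ 01110✓ 10000✓ 10001✓ 10100✓ 10101✓ 10110✓ 11000✓ 11001✓ 11010✓ 11011✓ 11100✓ 11101✓ 11110✓ 11111✓
Round 1: -0001✓ -0100✓ -0101✓ -0110✓ -1000✓ -1010✓ -1011✓ -1100✓ -1101✓ -1110✓ 0-100✓ 0-101✓ 0-110✓ 00-01✓ 001-0✓ 001-1✓ 0010-✓ 0011-✓ 01-00✓ 01-10✓ 010-0✓ 0101-✓ 011-0✓ 0110-✓ 1-000✓ 1-001✓ 1-100✓ 1-101✓ 1-110✓ 10-00✓ 10-01✓ 1000-✓ 101-0✓ 1010-✓ 11-00✓ 11-01✓ 11-10✓ 11-11✓ 110-0✓ 110-1✓ 1100-✓ 1101-✓ 111-0✓ 111-1✓ 1110-✓ 1111-✓
Round 2: --100✓ --101✓ --110✓ -0-01 -01-0✓ -010-✓ -1-00✓ -1-10✓ -10-0✓ -101- -11-0✓ -110-✓ 0-1-0✓ 0-10-✓ 001-- 01--0✓ 1--00✓ 1--01✓ 1-00-✓ 1-1-0✓ 1-10-✓ 10-0-✓ 11--0✓ 11--1✓ 11-0-✓ 11-1-✓ 110--✓ 111--✓
Round 3: --1-0 --10- -1--0 1--0- 11---
PIs = {--1-0, --10-, -0-01, -1--0, -101-, 001--, 1--0-, 11---}
Coverage chart:
  m1: -0-01 ←essential
  m4: --1-0,--10-,001--
  m5: --10-,-0-01,001--
  m6: --1-0,001--
  m7: 001-- ←essential
  m8: -1--0 ←essential
  m10: -1--0,-101-
  m11: -101- ←essential
  m12: --1-0,--10-,-1--0
  m13: --10- ←essential
  m14: --1-0,-1--0
  m16: 1--0- ←essential
  m17: -0-01,1--0-
  m20: --1-0,--10-,1--0-
  m21: --10-,-0-01,1--0-
  m22: --1-0 ←essential
  m24: -1--0,1--0-,11---
  m25: 1--0-,11---
  m26: -1--0,-101-,11---
  m27: -101-,11---
  m28: --1-0,--10-,-1--0,1--0-,11---
  m29: --10-,1--0-,11---
  m30: --1-0,-1--0,11---
  m31: 11--- ←essential
Essential: --1-0, --10-, -0-01, -1--0, -101-, 001--, 1--0-, 11---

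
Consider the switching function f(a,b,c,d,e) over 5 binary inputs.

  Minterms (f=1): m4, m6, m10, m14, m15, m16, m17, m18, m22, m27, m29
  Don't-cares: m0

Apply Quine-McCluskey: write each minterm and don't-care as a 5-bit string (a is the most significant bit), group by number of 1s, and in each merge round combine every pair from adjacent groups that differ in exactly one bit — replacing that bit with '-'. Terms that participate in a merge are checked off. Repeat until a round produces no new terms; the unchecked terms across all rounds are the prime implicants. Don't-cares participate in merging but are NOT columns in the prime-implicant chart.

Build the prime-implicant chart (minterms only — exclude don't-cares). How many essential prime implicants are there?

5

Round 0: 00000✓ 00100✓ 00110✓ 01010✓ 01110✓ 01111✓ 10000✓ 10001✓ 10010✓ 10110✓ 11011 11101
Round 1: -0000 -0110 0-110 00-00 001-0 01-10 0111- 10-10 100-0 1000-
PIs = {-0000, -0110, 0-110, 00-00, 001-0, 01-10, 0111-, 10-10, 100-0, 1000-, 11011, 11101}
Coverage chart:
  m4: 00-00,001-0
  m6: -0110,0-110,001-0
  m10: 01-10 ←essential
  m14: 0-110,01-10,0111-
  m15: 0111- ←essential
  m16: -0000,100-0,1000-
  m17: 1000- ←essential
  m18: 10-10,100-0
  m22: -0110,10-10
  m27: 11011 ←essential
  m29: 11101 ←essential
Essential: 01-10, 0111-, 1000-, 11011, 11101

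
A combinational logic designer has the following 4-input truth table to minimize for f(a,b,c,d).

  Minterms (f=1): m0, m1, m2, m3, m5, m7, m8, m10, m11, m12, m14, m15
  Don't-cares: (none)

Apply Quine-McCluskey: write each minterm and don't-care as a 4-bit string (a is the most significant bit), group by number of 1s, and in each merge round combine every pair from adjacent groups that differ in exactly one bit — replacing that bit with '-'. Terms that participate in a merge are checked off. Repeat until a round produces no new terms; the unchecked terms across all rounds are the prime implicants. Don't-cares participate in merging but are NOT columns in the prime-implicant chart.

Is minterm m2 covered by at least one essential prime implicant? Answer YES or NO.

[col 0] 0000*, 0001*, 0010*, 0011*, 0101*, 0111*, 1000*, 1010*, 1011*, 1100*, 1110*, 1111*
[col 1] -000*, -010*, -011*, -111*, 0-01*, 0-11*, 00-0*, 00-1*, 000-*, 001-*, 01-1*, 1-00*, 1-10*, 1-11*, 10-0*, 101-*, 11-0*, 111-*
[col 2] --11, -0-0, -01-, 0--1, 00--, 1--0, 1-1-
Prime implicants: --11, -0-0, -01-, 0--1, 00--, 1--0, 1-1-
PI chart (minterm → PIs covering it):
  0 | -0-0,00--
  1 | 0--1,00--
  2 | -0-0,-01-,00--
  3 | --11,-01-,0--1,00--
  5 | 0--1  (sole → essential)
  7 | --11,0--1
  8 | -0-0,1--0
  10 | -0-0,-01-,1--0,1-1-
  11 | --11,-01-,1-1-
  12 | 1--0  (sole → essential)
  14 | 1--0,1-1-
  15 | --11,1-1-
Essential prime implicants: 0--1, 1--0

NO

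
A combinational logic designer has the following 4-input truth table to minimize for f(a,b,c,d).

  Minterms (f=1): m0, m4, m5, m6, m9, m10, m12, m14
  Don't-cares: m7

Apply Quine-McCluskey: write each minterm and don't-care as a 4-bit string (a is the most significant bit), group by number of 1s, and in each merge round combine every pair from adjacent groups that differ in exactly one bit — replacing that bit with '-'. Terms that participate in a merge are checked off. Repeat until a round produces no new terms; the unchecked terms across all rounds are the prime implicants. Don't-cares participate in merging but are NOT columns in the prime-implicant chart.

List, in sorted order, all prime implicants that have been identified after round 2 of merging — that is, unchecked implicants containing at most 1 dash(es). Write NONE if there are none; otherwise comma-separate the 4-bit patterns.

[col 0] 0000*, 0100*, 0101*, 0110*, 0111*, 1001, 1010*, 1100*, 1110*
[col 1] -100*, -110*, 0-00, 01-0*, 01-1*, 010-*, 011-*, 1-10, 11-0*
[col 2] -1-0, 01--
Prime implicants: -1-0, 0-00, 01--, 1-10, 1001

0-00, 1-10, 1001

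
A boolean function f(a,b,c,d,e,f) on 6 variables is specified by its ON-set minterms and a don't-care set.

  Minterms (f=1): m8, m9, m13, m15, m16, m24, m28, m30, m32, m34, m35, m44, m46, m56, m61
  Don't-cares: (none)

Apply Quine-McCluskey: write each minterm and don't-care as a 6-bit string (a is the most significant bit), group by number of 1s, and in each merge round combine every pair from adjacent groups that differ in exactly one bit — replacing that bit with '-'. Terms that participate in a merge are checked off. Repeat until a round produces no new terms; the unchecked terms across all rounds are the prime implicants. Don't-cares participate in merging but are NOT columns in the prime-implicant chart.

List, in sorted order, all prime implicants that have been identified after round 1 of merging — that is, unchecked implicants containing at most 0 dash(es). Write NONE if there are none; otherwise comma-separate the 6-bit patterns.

[col 0] 001000*, 001001*, 001101*, 001111*, 010000*, 011000*, 011100*, 011110*, 100000*, 100010*, 100011*, 101100*, 101110*, 111000*, 111101
[col 1] -11000, 0-1000, 001-01, 00100-, 0011-1, 01-000, 011-00, 0111-0, 1000-0, 10001-, 1011-0
Prime implicants: -11000, 0-1000, 001-01, 00100-, 0011-1, 01-000, 011-00, 0111-0, 1000-0, 10001-, 1011-0, 111101

111101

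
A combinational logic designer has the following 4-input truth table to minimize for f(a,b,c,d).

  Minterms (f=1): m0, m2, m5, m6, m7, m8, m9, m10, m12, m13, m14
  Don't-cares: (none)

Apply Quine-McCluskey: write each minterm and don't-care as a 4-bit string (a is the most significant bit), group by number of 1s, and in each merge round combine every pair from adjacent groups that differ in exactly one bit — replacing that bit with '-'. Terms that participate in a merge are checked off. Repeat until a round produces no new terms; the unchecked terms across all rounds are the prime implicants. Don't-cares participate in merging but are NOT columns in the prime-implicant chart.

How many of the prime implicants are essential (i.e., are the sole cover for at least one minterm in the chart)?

2

Round 0: 0000✓ 0010✓ 0101✓ 0110✓ 0111✓ 1000✓ 1001✓ 1010✓ 1100✓ 1101✓ 1110✓
Round 1: -000✓ -010✓ -101 -110✓ 0-10✓ 00-0✓ 01-1 011- 1-00✓ 1-01✓ 1-10✓ 10-0✓ 100-✓ 11-0✓ 110-✓
Round 2: --10 -0-0 1--0 1-0-
PIs = {--10, -0-0, -101, 01-1, 011-, 1--0, 1-0-}
Coverage chart:
  m0: -0-0 ←essential
  m2: --10,-0-0
  m5: -101,01-1
  m6: --10,011-
  m7: 01-1,011-
  m8: -0-0,1--0,1-0-
  m9: 1-0- ←essential
  m10: --10,-0-0,1--0
  m12: 1--0,1-0-
  m13: -101,1-0-
  m14: --10,1--0
Essential: -0-0, 1-0-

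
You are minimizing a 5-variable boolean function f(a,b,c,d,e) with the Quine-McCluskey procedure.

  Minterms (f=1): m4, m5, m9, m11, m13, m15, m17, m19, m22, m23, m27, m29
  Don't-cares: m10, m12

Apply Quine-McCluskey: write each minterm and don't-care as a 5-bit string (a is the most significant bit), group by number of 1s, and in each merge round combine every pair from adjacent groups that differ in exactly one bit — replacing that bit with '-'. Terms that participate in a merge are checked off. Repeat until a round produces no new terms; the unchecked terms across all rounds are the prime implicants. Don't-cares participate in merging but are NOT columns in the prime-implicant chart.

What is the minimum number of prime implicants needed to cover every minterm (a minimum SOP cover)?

6

Round 0: 00100✓ 00101✓ 01001✓ 01010✓ 01011✓ 01100✓ 01101✓ 01111✓ 10001✓ 10011✓ 10110✓ 10111✓ 11011✓ 11101✓
Round 1: -1011 -1101 0-100✓ 0-101✓ 0010-✓ 01-01✓ 01-11✓ 010-1✓ 0101- 011-1✓ 0110-✓ 1-011 10-11 100-1 1011-
Round 2: 0-10- 01--1
PIs = {-1011, -1101, 0-10-, 01--1, 0101-, 1-011, 10-11, 100-1, 1011-}
Coverage chart:
  m4: 0-10- ←essential
  m5: 0-10- ←essential
  m9: 01--1 ←essential
  m11: -1011,01--1,0101-
  m13: -1101,0-10-,01--1
  m15: 01--1 ←essential
  m17: 100-1 ←essential
  m19: 1-011,10-11,100-1
  m22: 1011- ←essential
  m23: 10-11,1011-
  m27: -1011,1-011
  m29: -1101 ←essential
Essential: -1101, 0-10-, 01--1, 100-1, 1011-
Petrick residual → -1011
Min cover (6 terms): bc'de + bcd'e + a'cd' + a'be + ab'c'e + ab'cd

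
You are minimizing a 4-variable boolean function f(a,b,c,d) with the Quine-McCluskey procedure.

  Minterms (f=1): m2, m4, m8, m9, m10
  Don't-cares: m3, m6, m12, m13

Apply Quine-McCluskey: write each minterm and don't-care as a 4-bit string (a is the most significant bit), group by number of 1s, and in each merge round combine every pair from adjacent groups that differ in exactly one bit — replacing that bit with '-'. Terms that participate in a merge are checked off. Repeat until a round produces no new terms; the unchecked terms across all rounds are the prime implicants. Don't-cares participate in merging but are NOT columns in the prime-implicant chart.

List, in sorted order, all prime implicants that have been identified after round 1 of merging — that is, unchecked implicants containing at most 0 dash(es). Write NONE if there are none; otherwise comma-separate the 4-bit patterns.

size-2^0 implicants → 0010(✓)  0011(✓)  0100(✓)  0110(✓)  1000(✓)  1001(✓)  1010(✓)  1100(✓)  1101(✓)
size-2^1 implicants → -010  -100  0-10  001-  01-0  1-00(✓)  1-01(✓)  10-0  100-(✓)  110-(✓)
size-2^2 implicants → 1-0-
Unchecked terms (primes): -010, -100, 0-10, 001-, 01-0, 1-0-, 10-0

NONE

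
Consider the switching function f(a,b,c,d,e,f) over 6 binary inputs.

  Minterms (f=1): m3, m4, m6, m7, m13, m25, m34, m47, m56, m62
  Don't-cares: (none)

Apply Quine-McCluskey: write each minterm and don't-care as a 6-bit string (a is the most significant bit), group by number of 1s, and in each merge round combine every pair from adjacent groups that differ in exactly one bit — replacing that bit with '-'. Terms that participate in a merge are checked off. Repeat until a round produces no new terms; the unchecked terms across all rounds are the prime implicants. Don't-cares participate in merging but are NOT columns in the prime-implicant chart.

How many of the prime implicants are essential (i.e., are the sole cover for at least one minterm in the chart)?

8

Round 0: 000011✓ 000100✓ 000110✓ 000111✓ 001101 011001 100010 101111 111000 111110
Round 1: 000-11 0001-0 00011-
PIs = {000-11, 0001-0, 00011-, 001101, 011001, 100010, 101111, 111000, 111110}
Coverage chart:
  m3: 000-11 ←essential
  m4: 0001-0 ←essential
  m6: 0001-0,00011-
  m7: 000-11,00011-
  m13: 001101 ←essential
  m25: 011001 ←essential
  m34: 100010 ←essential
  m47: 101111 ←essential
  m56: 111000 ←essential
  m62: 111110 ←essential
Essential: 000-11, 0001-0, 001101, 011001, 100010, 101111, 111000, 111110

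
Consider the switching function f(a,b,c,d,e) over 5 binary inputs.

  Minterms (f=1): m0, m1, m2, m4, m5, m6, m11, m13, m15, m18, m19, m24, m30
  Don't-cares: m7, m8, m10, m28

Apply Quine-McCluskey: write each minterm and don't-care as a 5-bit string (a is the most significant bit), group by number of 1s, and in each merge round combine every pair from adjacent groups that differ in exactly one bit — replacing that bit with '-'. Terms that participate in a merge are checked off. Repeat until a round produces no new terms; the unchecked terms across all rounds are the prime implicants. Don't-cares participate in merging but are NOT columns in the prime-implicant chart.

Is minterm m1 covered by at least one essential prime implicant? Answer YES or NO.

Round 0: 00000✓ 00001✓ 00010✓ 00100✓ 00101✓ 00110✓ 00111✓ 01000✓ 01010✓ 01011✓ 01101✓ 01111✓ 10010✓ 10011✓ 11000✓ 11100✓ 11110✓
Round 1: -0010 -1000 0-000✓ 0-010✓ 0-101✓ 0-111✓ 00-00✓ 00-01✓ 00-10✓ 000-0✓ 0000-✓ 001-0✓ 001-1✓ 0010-✓ 0011-✓ 01-11 010-0✓ 0101- 011-1✓ 1001- 11-00 111-0
Round 2: 0-0-0 0-1-1 00--0 00-0- 001--
PIs = {-0010, -1000, 0-0-0, 0-1-1, 00--0, 00-0-, 001--, 01-11, 0101-, 1001-, 11-00, 111-0}
Coverage chart:
  m0: 0-0-0,00--0,00-0-
  m1: 00-0- ←essential
  m2: -0010,0-0-0,00--0
  m4: 00--0,00-0-,001--
  m5: 0-1-1,00-0-,001--
  m6: 00--0,001--
  m11: 01-11,0101-
  m13: 0-1-1 ←essential
  m15: 0-1-1,01-11
  m18: -0010,1001-
  m19: 1001- ←essential
  m24: -1000,11-00
  m30: 111-0 ←essential
Essential: 0-1-1, 00-0-, 1001-, 111-0

YES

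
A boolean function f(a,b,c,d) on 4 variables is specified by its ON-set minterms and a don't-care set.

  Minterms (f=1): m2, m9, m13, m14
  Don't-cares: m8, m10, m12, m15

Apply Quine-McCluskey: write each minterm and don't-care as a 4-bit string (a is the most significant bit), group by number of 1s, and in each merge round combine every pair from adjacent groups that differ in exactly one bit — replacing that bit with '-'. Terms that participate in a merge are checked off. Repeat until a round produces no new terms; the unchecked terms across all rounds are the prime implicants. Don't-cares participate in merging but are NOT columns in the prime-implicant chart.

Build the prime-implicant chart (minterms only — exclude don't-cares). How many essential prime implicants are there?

2

size-2^0 implicants → 0010(✓)  1000(✓)  1001(✓)  1010(✓)  1100(✓)  1101(✓)  1110(✓)  1111(✓)
size-2^1 implicants → -010  1-00(✓)  1-01(✓)  1-10(✓)  10-0(✓)  100-(✓)  11-0(✓)  11-1(✓)  110-(✓)  111-(✓)
size-2^2 implicants → 1--0  1-0-  11--
Unchecked terms (primes): -010, 1--0, 1-0-, 11--
Minterm coverage:
  m2 ⊆ -010 [E]
  m9 ⊆ 1-0- [E]
  m13 ⊆ 1-0-,11--
  m14 ⊆ 1--0,11--
E = {-010, 1-0-}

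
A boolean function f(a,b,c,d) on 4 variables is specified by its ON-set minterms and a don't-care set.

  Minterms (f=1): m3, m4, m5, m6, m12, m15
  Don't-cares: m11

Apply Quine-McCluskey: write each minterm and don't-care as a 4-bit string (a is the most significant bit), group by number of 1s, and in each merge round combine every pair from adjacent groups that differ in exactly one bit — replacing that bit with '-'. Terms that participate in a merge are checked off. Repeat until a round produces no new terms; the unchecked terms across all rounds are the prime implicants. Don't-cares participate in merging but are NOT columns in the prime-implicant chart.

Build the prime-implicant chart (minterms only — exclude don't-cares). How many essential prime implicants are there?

5

Round 0: 0011✓ 0100✓ 0101✓ 0110✓ 1011✓ 1100✓ 1111✓
Round 1: -011 -100 01-0 010- 1-11
PIs = {-011, -100, 01-0, 010-, 1-11}
Coverage chart:
  m3: -011 ←essential
  m4: -100,01-0,010-
  m5: 010- ←essential
  m6: 01-0 ←essential
  m12: -100 ←essential
  m15: 1-11 ←essential
Essential: -011, -100, 01-0, 010-, 1-11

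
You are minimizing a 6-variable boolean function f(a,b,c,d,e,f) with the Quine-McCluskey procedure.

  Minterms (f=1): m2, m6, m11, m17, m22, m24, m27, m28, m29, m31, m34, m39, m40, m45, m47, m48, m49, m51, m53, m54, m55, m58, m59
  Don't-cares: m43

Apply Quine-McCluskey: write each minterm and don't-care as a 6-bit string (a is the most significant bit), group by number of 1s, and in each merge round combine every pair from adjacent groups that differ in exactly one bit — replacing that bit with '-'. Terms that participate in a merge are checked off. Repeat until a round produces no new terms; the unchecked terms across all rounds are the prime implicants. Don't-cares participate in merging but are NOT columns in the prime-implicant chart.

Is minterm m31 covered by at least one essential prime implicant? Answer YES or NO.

size-2^0 implicants → 000010(✓)  000110(✓)  001011(✓)  010001(✓)  010110(✓)  011000(✓)  011011(✓)  011100(✓)  011101(✓)  011111(✓)  100010(✓)  100111(✓)  101000  101011(✓)  101101(✓)  101111(✓)  110000(✓)  110001(✓)  110011(✓)  110101(✓)  110110(✓)  110111(✓)  111010(✓)  111011(✓)
size-2^1 implicants → -00010  -01011(✓)  -10001  -10110  -11011(✓)  0-0110  0-1011(✓)  000-10  011-00  011-11  0111-1  01110-  1-0111  1-1011(✓)  10-111  101-11  1011-1  11-011  110-01(✓)  110-11(✓)  1100-1(✓)  11000-  1101-1(✓)  11011-  11101-
size-2^2 implicants → --1011  110--1
Unchecked terms (primes): --1011, -00010, -10001, -10110, 0-0110, 000-10, 011-00, 011-11, 0111-1, 01110-, 1-0111, 10-111, 101-11, 101000, 1011-1, 11-011, 110--1, 11000-, 11011-, 11101-
Minterm coverage:
  m2 ⊆ -00010,000-10
  m6 ⊆ 0-0110,000-10
  m11 ⊆ --1011 [E]
  m17 ⊆ -10001 [E]
  m22 ⊆ -10110,0-0110
  m24 ⊆ 011-00 [E]
  m27 ⊆ --1011,011-11
  m28 ⊆ 011-00,01110-
  m29 ⊆ 0111-1,01110-
  m31 ⊆ 011-11,0111-1
  m34 ⊆ -00010 [E]
  m39 ⊆ 1-0111,10-111
  m40 ⊆ 101000 [E]
  m45 ⊆ 1011-1 [E]
  m47 ⊆ 10-111,101-11,1011-1
  m48 ⊆ 11000- [E]
  m49 ⊆ -10001,110--1,11000-
  m51 ⊆ 11-011,110--1
  m53 ⊆ 110--1 [E]
  m54 ⊆ -10110,11011-
  m55 ⊆ 1-0111,110--1,11011-
  m58 ⊆ 11101- [E]
  m59 ⊆ --1011,11-011,11101-
E = {--1011, -00010, -10001, 011-00, 101000, 1011-1, 110--1, 11000-, 11101-}

NO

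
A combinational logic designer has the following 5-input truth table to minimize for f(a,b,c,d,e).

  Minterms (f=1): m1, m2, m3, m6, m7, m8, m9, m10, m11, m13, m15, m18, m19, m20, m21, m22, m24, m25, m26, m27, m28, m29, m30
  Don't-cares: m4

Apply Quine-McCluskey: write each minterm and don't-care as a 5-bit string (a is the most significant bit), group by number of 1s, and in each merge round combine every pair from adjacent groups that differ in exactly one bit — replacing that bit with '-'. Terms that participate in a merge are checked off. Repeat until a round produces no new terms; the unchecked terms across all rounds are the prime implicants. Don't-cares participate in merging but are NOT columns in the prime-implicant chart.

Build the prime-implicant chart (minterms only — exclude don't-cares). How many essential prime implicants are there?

4

size-2^0 implicants → 00001(✓)  00010(✓)  00011(✓)  00100(✓)  00110(✓)  00111(✓)  01000(✓)  01001(✓)  01010(✓)  01011(✓)  01101(✓)  01111(✓)  10010(✓)  10011(✓)  10100(✓)  10101(✓)  10110(✓)  11000(✓)  11001(✓)  11010(✓)  11011(✓)  11100(✓)  11101(✓)  11110(✓)
size-2^1 implicants → -0010(✓)  -0011(✓)  -0100(✓)  -0110(✓)  -1000(✓)  -1001(✓)  -1010(✓)  -1011(✓)  -1101(✓)  0-001(✓)  0-010(✓)  0-011(✓)  0-111(✓)  00-10(✓)  00-11(✓)  000-1(✓)  0001-(✓)  001-0(✓)  0011-(✓)  01-01(✓)  01-11(✓)  010-0(✓)  010-1(✓)  0100-(✓)  0101-(✓)  011-1(✓)  1-010(✓)  1-011(✓)  1-100(✓)  1-101(✓)  1-110(✓)  10-10(✓)  1001-(✓)  101-0(✓)  1010-(✓)  11-00(✓)  11-01(✓)  11-10(✓)  110-0(✓)  110-1(✓)  1100-(✓)  1101-(✓)  111-0(✓)  1110-(✓)
size-2^2 implicants → --010(✓)  --011(✓)  -0-10  -001-(✓)  -01-0  -1-01  -10-0(✓)  -10-1(✓)  -100-(✓)  -101-(✓)  0--11  0-0-1  0-01-(✓)  00-1-  01--1  010--(✓)  1--10  1-01-(✓)  1-1-0  1-10-  11--0  11-0-  110--(✓)
size-2^3 implicants → --01-  -10--
Unchecked terms (primes): --01-, -0-10, -01-0, -1-01, -10--, 0--11, 0-0-1, 00-1-, 01--1, 1--10, 1-1-0, 1-10-, 11--0, 11-0-
Minterm coverage:
  m1 ⊆ 0-0-1 [E]
  m2 ⊆ --01-,-0-10,00-1-
  m3 ⊆ --01-,0--11,0-0-1,00-1-
  m6 ⊆ -0-10,-01-0,00-1-
  m7 ⊆ 0--11,00-1-
  m8 ⊆ -10-- [E]
  m9 ⊆ -1-01,-10--,0-0-1,01--1
  m10 ⊆ --01-,-10--
  m11 ⊆ --01-,-10--,0--11,0-0-1,01--1
  m13 ⊆ -1-01,01--1
  m15 ⊆ 0--11,01--1
  m18 ⊆ --01-,-0-10,1--10
  m19 ⊆ --01- [E]
  m20 ⊆ -01-0,1-1-0,1-10-
  m21 ⊆ 1-10- [E]
  m22 ⊆ -0-10,-01-0,1--10,1-1-0
  m24 ⊆ -10--,11--0,11-0-
  m25 ⊆ -1-01,-10--,11-0-
  m26 ⊆ --01-,-10--,1--10,11--0
  m27 ⊆ --01-,-10--
  m28 ⊆ 1-1-0,1-10-,11--0,11-0-
  m29 ⊆ -1-01,1-10-,11-0-
  m30 ⊆ 1--10,1-1-0,11--0
E = {--01-, -10--, 0-0-1, 1-10-}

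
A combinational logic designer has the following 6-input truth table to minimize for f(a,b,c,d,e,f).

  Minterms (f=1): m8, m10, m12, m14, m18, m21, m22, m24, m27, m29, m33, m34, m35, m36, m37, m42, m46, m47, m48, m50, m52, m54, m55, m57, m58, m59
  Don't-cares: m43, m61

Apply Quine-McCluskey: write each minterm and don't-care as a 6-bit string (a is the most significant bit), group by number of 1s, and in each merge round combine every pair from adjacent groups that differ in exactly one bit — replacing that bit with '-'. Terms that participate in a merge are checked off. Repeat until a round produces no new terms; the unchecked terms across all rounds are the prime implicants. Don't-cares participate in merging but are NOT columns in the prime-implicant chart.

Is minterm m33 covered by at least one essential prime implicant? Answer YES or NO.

[col 0] 001000*, 001010*, 001100*, 001110*, 010010*, 010101*, 010110*, 011000*, 011011*, 011101*, 100001*, 100010*, 100011*, 100100*, 100101*, 101010*, 101011*, 101110*, 101111*, 110000*, 110010*, 110100*, 110110*, 110111*, 111001*, 111010*, 111011*, 111101*
[col 1] -01010*, -01110*, -10010*, -10110*, -11011, -11101, 0-1000, 001-00*, 001-10*, 0010-0*, 0011-0*, 01-101, 010-10*, 1-0010*, 1-0100, 1-1010*, 1-1011*, 10-010*, 10-011*, 100-01, 1000-1, 10001-*, 10010-, 101-10*, 101-11*, 10101-*, 10111-*, 11-010*, 110-00*, 110-10*, 1100-0*, 1101-0*, 11011-, 111-01, 1110-1, 11101-*
[col 2] -01-10, -10-10, 001--0, 1--010, 1-101-, 10-01-, 101-1-, 110--0
Prime implicants: -01-10, -10-10, -11011, -11101, 0-1000, 001--0, 01-101, 1--010, 1-0100, 1-101-, 10-01-, 100-01, 1000-1, 10010-, 101-1-, 110--0, 11011-, 111-01, 1110-1
PI chart (minterm → PIs covering it):
  8 | 0-1000,001--0
  10 | -01-10,001--0
  12 | 001--0  (sole → essential)
  14 | -01-10,001--0
  18 | -10-10  (sole → essential)
  21 | 01-101  (sole → essential)
  22 | -10-10  (sole → essential)
  24 | 0-1000  (sole → essential)
  27 | -11011  (sole → essential)
  29 | -11101,01-101
  33 | 100-01,1000-1
  34 | 1--010,10-01-
  35 | 10-01-,1000-1
  36 | 1-0100,10010-
  37 | 100-01,10010-
  42 | -01-10,1--010,1-101-,10-01-,101-1-
  46 | -01-10,101-1-
  47 | 101-1-  (sole → essential)
  48 | 110--0  (sole → essential)
  50 | -10-10,1--010,110--0
  52 | 1-0100,110--0
  54 | -10-10,110--0,11011-
  55 | 11011-  (sole → essential)
  57 | 111-01,1110-1
  58 | 1--010,1-101-
  59 | -11011,1-101-,1110-1
Essential prime implicants: -10-10, -11011, 0-1000, 001--0, 01-101, 101-1-, 110--0, 11011-

NO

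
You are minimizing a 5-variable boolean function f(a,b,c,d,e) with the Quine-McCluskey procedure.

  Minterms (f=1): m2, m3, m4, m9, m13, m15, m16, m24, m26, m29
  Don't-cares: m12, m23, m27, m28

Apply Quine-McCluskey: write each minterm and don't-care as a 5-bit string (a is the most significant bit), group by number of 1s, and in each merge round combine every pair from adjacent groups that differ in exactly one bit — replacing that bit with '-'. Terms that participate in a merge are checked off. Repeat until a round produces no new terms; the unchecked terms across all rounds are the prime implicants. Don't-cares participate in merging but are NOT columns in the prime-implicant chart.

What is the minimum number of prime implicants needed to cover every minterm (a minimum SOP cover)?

7

[col 0] 00010*, 00011*, 00100*, 01001*, 01100*, 01101*, 01111*, 10000*, 10111, 11000*, 11010*, 11011*, 11100*, 11101*
[col 1] -1100*, -1101*, 0-100, 0001-, 01-01, 011-1, 0110-*, 1-000, 11-00, 110-0, 1101-, 1110-*
[col 2] -110-
Prime implicants: -110-, 0-100, 0001-, 01-01, 011-1, 1-000, 10111, 11-00, 110-0, 1101-
PI chart (minterm → PIs covering it):
  2 | 0001-  (sole → essential)
  3 | 0001-  (sole → essential)
  4 | 0-100  (sole → essential)
  9 | 01-01  (sole → essential)
  13 | -110-,01-01,011-1
  15 | 011-1  (sole → essential)
  16 | 1-000  (sole → essential)
  24 | 1-000,11-00,110-0
  26 | 110-0,1101-
  29 | -110-  (sole → essential)
Essential prime implicants: -110-, 0-100, 0001-, 01-01, 011-1, 1-000
Petrick residual → 110-0
Minimum SOP uses 7 PIs: bcd' + a'cd'e' + a'b'c'd + a'bd'e + a'bce + ac'd'e' + abc'e'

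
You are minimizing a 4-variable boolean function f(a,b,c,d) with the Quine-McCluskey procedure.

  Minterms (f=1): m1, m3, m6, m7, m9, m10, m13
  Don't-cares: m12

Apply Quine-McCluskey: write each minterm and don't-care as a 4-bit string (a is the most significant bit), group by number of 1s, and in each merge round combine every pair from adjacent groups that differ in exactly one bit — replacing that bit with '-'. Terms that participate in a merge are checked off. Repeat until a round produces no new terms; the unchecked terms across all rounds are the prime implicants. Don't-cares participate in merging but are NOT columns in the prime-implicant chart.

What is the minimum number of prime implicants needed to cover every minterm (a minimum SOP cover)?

4

Round 0: 0001✓ 0011✓ 0110✓ 0111✓ 1001✓ 1010 1100✓ 1101✓
Round 1: -001 0-11 00-1 011- 1-01 110-
PIs = {-001, 0-11, 00-1, 011-, 1-01, 1010, 110-}
Coverage chart:
  m1: -001,00-1
  m3: 0-11,00-1
  m6: 011- ←essential
  m7: 0-11,011-
  m9: -001,1-01
  m10: 1010 ←essential
  m13: 1-01,110-
Essential: 011-, 1010
Petrick residual → 00-1, 1-01
Min cover (4 terms): a'b'd + a'bc + ac'd + ab'cd'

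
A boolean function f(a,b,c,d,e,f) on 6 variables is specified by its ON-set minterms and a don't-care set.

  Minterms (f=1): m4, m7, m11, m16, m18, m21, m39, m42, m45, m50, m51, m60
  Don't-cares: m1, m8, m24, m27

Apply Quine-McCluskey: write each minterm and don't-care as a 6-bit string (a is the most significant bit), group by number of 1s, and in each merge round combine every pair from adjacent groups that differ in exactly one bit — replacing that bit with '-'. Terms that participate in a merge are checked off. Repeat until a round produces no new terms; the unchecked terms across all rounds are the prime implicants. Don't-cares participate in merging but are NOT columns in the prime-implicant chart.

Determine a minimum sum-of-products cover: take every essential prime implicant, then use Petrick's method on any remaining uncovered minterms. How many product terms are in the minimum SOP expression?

[col 0] 000001, 000100, 000111*, 001000*, 001011*, 010000*, 010010*, 010101, 011000*, 011011*, 100111*, 101010, 101101, 110010*, 110011*, 111100
[col 1] -00111, -10010, 0-1000, 0-1011, 01-000, 0100-0, 11001-
Prime implicants: -00111, -10010, 0-1000, 0-1011, 000001, 000100, 01-000, 0100-0, 010101, 101010, 101101, 11001-, 111100
PI chart (minterm → PIs covering it):
  4 | 000100  (sole → essential)
  7 | -00111  (sole → essential)
  11 | 0-1011  (sole → essential)
  16 | 01-000,0100-0
  18 | -10010,0100-0
  21 | 010101  (sole → essential)
  39 | -00111  (sole → essential)
  42 | 101010  (sole → essential)
  45 | 101101  (sole → essential)
  50 | -10010,11001-
  51 | 11001-  (sole → essential)
  60 | 111100  (sole → essential)
Essential prime implicants: -00111, 0-1011, 000100, 010101, 101010, 101101, 11001-, 111100
Petrick residual → 0100-0
Minimum SOP uses 9 PIs: b'c'def + a'cd'ef + a'b'c'de'f' + a'bc'd'f' + a'bc'de'f + ab'cd'ef' + ab'cde'f + abc'd'e + abcde'f'

9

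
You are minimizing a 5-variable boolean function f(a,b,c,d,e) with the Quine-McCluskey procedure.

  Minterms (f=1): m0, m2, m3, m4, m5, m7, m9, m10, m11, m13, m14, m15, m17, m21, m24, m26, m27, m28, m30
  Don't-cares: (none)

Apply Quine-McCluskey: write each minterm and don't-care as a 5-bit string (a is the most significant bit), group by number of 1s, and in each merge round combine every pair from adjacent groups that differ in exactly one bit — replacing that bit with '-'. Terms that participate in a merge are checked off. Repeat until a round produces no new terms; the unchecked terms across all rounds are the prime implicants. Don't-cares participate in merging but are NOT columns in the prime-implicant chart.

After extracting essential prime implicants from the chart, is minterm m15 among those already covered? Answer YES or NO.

size-2^0 implicants → 00000(✓)  00010(✓)  00011(✓)  00100(✓)  00101(✓)  00111(✓)  01001(✓)  01010(✓)  01011(✓)  01101(✓)  01110(✓)  01111(✓)  10001(✓)  10101(✓)  11000(✓)  11010(✓)  11011(✓)  11100(✓)  11110(✓)
size-2^1 implicants → -0101  -1010(✓)  -1011(✓)  -1110(✓)  0-010(✓)  0-011(✓)  0-101(✓)  0-111(✓)  00-00  00-11(✓)  000-0  0001-(✓)  001-1(✓)  0010-  01-01(✓)  01-10(✓)  01-11(✓)  010-1(✓)  0101-(✓)  011-1(✓)  0111-(✓)  10-01  11-00(✓)  11-10(✓)  110-0(✓)  1101-(✓)  111-0(✓)
size-2^2 implicants → -1-10  -101-  0--11  0-01-  0-1-1  01--1  01-1-  11--0
Unchecked terms (primes): -0101, -1-10, -101-, 0--11, 0-01-, 0-1-1, 00-00, 000-0, 0010-, 01--1, 01-1-, 10-01, 11--0
Minterm coverage:
  m0 ⊆ 00-00,000-0
  m2 ⊆ 0-01-,000-0
  m3 ⊆ 0--11,0-01-
  m4 ⊆ 00-00,0010-
  m5 ⊆ -0101,0-1-1,0010-
  m7 ⊆ 0--11,0-1-1
  m9 ⊆ 01--1 [E]
  m10 ⊆ -1-10,-101-,0-01-,01-1-
  m11 ⊆ -101-,0--11,0-01-,01--1,01-1-
  m13 ⊆ 0-1-1,01--1
  m14 ⊆ -1-10,01-1-
  m15 ⊆ 0--11,0-1-1,01--1,01-1-
  m17 ⊆ 10-01 [E]
  m21 ⊆ -0101,10-01
  m24 ⊆ 11--0 [E]
  m26 ⊆ -1-10,-101-,11--0
  m27 ⊆ -101- [E]
  m28 ⊆ 11--0 [E]
  m30 ⊆ -1-10,11--0
E = {-101-, 01--1, 10-01, 11--0}

YES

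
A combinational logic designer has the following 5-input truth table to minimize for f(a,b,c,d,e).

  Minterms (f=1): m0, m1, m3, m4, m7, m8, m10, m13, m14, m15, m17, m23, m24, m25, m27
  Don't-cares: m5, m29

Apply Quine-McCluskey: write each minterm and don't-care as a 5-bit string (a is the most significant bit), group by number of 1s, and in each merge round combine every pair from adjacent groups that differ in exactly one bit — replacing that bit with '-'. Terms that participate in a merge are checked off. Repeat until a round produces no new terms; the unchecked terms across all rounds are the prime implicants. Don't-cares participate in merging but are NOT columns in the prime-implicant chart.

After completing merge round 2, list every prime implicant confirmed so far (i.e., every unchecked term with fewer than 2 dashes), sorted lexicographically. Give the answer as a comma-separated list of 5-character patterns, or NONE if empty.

-0001, -0111, -1000, -1101, 0-000, 01-10, 010-0, 0111-, 1-001, 11-01, 110-1, 1100-

[col 0] 00000*, 00001*, 00011*, 00100*, 00101*, 00111*, 01000*, 01010*, 01101*, 01110*, 01111*, 10001*, 10111*, 11000*, 11001*, 11011*, 11101*
[col 1] -0001, -0111, -1000, -1101, 0-000, 0-101*, 0-111*, 00-00*, 00-01*, 00-11*, 000-1*, 0000-*, 001-1*, 0010-*, 01-10, 010-0, 011-1*, 0111-, 1-001, 11-01, 110-1, 1100-
[col 2] 0-1-1, 00--1, 00-0-
Prime implicants: -0001, -0111, -1000, -1101, 0-000, 0-1-1, 00--1, 00-0-, 01-10, 010-0, 0111-, 1-001, 11-01, 110-1, 1100-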